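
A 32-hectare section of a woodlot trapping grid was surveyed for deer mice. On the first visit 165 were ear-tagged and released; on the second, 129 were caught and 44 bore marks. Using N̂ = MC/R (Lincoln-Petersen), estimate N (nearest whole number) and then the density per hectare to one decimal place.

N̂ = 165·129/44 = 21285/44 ≈ 483.8 → 484
Density = N̂ / area = 484 / 32 ≈ 15.12 → 15.1 per hectare

density ≈ 15.1 deer mice per hectare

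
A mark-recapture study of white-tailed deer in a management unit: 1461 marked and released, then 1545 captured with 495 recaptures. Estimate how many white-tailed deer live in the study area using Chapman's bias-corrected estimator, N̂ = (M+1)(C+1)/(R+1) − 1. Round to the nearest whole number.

N ≈ 4556

N̂ = (1461+1)(1545+1)/(495+1) − 1 = 1462·1546/496 − 1
= 2260252/496 − 1 ≈ 4557.0 − 1 ≈ 4556.0 → 4556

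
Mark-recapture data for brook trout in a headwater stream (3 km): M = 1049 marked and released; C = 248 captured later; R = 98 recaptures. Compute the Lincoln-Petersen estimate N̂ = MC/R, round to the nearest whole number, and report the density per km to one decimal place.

density ≈ 885.0 brook trout per km

N̂ = 1049·248/98 = 260152/98 ≈ 2654.6 → 2655
Density = N̂ / area = 2655 / 3 = 885.0 per km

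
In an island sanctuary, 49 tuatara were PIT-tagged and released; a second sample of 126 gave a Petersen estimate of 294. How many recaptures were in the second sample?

From N = M·C/R: R = M·C / N = 49·126 / 294 = 6174 / 294 = 21.

R = 21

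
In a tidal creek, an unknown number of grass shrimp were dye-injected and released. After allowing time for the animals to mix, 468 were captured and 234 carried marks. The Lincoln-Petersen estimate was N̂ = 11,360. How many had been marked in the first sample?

From N = M·C/R: M = N·R / C = 11360·234 / 468 = 2658240 / 468 = 5680.

M = 5680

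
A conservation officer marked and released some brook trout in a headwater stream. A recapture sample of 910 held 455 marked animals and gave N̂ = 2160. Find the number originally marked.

M = 1080

From N = M·C/R: M = N·R / C = 2160·455 / 910 = 982800 / 910 = 1080.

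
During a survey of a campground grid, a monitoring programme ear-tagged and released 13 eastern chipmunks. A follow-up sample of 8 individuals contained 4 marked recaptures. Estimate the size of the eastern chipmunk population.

Lincoln-Petersen assumes M/N = R/C, so N = M·C / R.
N = (13 × 8) / 4 = 104 / 4 = 26

N = 26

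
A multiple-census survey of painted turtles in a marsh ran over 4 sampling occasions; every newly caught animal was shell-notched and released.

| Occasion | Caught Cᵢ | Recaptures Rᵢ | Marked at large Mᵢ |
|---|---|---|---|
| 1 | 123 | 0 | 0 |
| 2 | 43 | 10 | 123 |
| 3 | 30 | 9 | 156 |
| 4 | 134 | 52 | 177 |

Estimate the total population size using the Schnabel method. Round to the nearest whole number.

Σ MᵢCᵢ = 0·123 + 123·43 + 156·30 + 177·134 = 0 + 5289 + 4680 + 23718 = 33687
Σ Rᵢ = 0 + 10 + 9 + 52 = 71
N̂ = 33687 / 71 ≈ 474.46 → 474

N ≈ 474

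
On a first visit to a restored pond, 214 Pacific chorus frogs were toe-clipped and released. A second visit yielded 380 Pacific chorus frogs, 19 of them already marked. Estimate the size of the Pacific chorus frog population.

Lincoln-Petersen assumes M/N = R/C, so N = M·C / R.
N = (214 × 380) / 19 = 81320 / 19 = 4280

N = 4280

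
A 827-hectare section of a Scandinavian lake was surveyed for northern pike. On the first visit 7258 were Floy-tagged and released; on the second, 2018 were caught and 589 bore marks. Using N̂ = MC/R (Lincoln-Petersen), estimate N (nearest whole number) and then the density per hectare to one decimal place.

N̂ = 7258·2018/589 = 14646644/589 ≈ 24867.0 → 24867
Density = N̂ / area = 24867 / 827 ≈ 30.07 → 30.1 per hectare

density ≈ 30.1 northern pike per hectare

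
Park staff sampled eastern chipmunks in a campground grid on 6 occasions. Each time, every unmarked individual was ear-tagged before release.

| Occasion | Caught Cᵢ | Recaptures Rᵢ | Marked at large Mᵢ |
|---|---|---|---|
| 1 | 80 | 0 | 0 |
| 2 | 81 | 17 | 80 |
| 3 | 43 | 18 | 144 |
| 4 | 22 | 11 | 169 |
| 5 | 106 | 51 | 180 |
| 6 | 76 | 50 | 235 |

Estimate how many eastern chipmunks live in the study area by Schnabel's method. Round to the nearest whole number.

Σ MᵢCᵢ = 0·80 + 80·81 + 144·43 + 169·22 + 180·106 + 235·76 = 0 + 6480 + 6192 + 3718 + 19080 + 17860 = 53330
Σ Rᵢ = 0 + 17 + 18 + 11 + 51 + 50 = 147
N̂ = 53330 / 147 ≈ 362.8 → 363

N ≈ 363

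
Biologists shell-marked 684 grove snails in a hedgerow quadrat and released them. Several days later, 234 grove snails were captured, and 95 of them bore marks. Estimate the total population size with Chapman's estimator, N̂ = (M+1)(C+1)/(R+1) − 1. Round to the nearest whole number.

N ≈ 1676

N̂ = (684+1)(234+1)/(95+1) − 1 = 685·235/96 − 1
= 160975/96 − 1 ≈ 1676.8 − 1 ≈ 1675.8 → 1676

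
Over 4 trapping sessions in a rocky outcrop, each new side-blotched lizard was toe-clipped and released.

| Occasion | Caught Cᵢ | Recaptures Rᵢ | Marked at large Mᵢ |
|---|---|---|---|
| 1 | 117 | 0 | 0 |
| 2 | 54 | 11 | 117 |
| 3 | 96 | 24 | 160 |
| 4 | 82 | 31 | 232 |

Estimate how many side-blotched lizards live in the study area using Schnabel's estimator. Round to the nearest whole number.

Σ MᵢCᵢ = 0·117 + 117·54 + 160·96 + 232·82 = 0 + 6318 + 15360 + 19024 = 40702
Σ Rᵢ = 0 + 11 + 24 + 31 = 66
N̂ = 40702 / 66 ≈ 616.7 → 617

N ≈ 617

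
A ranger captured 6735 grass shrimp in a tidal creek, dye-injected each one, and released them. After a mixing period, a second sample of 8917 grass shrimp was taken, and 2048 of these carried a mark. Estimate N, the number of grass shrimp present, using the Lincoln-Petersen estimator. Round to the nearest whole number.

N ≈ 29,324

If marked individuals mix randomly, R/C ≈ M/N, giving N ≈ M·C/R.
N = (6735 × 8917) / 2048 = 60055995 / 2048 ≈ 29324.2 → 29324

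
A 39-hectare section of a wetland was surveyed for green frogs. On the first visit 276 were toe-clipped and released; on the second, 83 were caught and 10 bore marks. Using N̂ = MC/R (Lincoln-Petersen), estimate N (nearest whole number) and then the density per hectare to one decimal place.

density ≈ 58.7 green frogs per hectare

N̂ = 276·83/10 = 22908/10 ≈ 2290.8 → 2291
Density = N̂ / area = 2291 / 39 ≈ 58.74 → 58.7 per hectare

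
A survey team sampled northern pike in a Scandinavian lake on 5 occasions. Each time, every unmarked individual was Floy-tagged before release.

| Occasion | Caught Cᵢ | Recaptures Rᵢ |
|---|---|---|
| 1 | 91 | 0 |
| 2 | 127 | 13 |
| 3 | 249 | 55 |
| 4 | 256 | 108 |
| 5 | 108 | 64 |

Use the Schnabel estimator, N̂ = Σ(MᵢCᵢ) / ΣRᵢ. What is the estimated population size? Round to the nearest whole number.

Marked at large before each occasion: Mᵢ = Σⱼ<ᵢ (Cⱼ − Rⱼ) → M1=0, M2=91, M3=205, M4=399, M5=547
Σ MᵢCᵢ = 0·91 + 91·127 + 205·249 + 399·256 + 547·108 = 0 + 11557 + 51045 + 102144 + 59076 = 223822
Σ Rᵢ = 0 + 13 + 55 + 108 + 64 = 240
N̂ = 223822 / 240 ≈ 932.6 → 933

N ≈ 933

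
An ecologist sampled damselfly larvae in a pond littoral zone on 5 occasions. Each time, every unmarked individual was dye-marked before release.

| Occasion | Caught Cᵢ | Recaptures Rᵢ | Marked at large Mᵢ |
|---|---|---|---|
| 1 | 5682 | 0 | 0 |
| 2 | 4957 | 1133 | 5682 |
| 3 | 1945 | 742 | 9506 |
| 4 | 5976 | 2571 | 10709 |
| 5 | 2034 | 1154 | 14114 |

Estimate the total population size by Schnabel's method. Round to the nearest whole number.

Σ MᵢCᵢ = 0·5682 + 5682·4957 + 9506·1945 + 10709·5976 + 14114·2034 = 0 + 28165674 + 18489170 + 63996984 + 28707876 = 139359704
Σ Rᵢ = 0 + 1133 + 742 + 2571 + 1154 = 5600
N̂ = 139359704 / 5600 ≈ 24885.7 → 24886

N ≈ 24,886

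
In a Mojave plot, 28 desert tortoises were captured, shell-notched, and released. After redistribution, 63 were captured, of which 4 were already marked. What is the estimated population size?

N = (28 × 63) / 4 = 1764 / 4 = 441

N = 441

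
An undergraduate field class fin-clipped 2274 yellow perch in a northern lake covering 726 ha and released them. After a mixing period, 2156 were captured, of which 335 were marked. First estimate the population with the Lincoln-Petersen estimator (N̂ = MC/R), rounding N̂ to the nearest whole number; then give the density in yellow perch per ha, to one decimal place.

density ≈ 20.2 yellow perch per ha

N̂ = 2274·2156/335 = 4902744/335 ≈ 14635.1 → 14635
Density = N̂ / area = 14635 / 726 ≈ 20.16 → 20.2 per ha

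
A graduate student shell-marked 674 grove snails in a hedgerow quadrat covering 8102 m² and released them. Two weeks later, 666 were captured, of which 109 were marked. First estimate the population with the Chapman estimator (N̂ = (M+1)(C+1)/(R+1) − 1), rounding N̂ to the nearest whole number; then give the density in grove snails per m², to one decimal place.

density ≈ 0.5 grove snails per m²

N̂ = 675·667/110 − 1 = 450225/110 − 1 ≈ 4092.0 → 4092
Density = N̂ / area = 4092 / 8102 ≈ 0.51 → 0.5 per m²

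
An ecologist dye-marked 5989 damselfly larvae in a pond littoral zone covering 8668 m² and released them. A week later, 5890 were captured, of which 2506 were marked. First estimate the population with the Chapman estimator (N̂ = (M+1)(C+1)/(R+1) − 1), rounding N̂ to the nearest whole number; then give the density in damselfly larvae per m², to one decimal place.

N̂ = 5990·5891/2507 − 1 = 35287090/2507 − 1 ≈ 14074.4 → 14074
Density = N̂ / area = 14074 / 8668 ≈ 1.62 → 1.6 per m²

density ≈ 1.6 damselfly larvae per m²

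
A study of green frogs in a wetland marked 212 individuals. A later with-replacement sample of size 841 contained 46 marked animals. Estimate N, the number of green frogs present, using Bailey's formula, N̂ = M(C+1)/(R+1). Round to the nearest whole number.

N ≈ 3798

N̂ = 212·(841+1)/(46+1) = 212·842/47 = 178504/47 ≈ 3798.0 → 3798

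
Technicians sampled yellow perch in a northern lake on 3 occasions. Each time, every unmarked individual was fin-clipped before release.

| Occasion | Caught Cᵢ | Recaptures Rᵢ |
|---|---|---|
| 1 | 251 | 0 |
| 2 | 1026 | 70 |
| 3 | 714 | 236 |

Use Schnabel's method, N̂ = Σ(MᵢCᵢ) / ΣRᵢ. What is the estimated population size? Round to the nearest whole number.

N ≈ 3658

Marked at large before each occasion: Mᵢ = Σⱼ<ᵢ (Cⱼ − Rⱼ) → M1=0, M2=251, M3=1207
Σ MᵢCᵢ = 0·251 + 251·1026 + 1207·714 = 0 + 257526 + 861798 = 1119324
Σ Rᵢ = 0 + 70 + 236 = 306
N̂ = 1119324 / 306 ≈ 3657.9 → 3658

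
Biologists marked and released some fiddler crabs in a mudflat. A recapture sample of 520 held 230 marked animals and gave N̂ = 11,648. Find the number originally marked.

From N = M·C/R: M = N·R / C = 11648·230 / 520 = 2679040 / 520 = 5152.

M = 5152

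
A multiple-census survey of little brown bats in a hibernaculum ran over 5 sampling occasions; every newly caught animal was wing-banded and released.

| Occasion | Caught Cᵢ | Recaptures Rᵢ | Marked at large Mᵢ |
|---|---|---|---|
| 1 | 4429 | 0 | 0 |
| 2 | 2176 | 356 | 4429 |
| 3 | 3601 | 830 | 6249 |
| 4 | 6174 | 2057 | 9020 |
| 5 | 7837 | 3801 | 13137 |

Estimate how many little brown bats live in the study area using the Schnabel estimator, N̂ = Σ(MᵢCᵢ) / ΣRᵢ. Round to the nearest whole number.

N ≈ 27,085

Σ MᵢCᵢ = 0·4429 + 4429·2176 + 6249·3601 + 9020·6174 + 13137·7837 = 0 + 9637504 + 22502649 + 55689480 + 102954669 = 190784302
Σ Rᵢ = 0 + 356 + 830 + 2057 + 3801 = 7044
N̂ = 190784302 / 7044 ≈ 27084.7 → 27085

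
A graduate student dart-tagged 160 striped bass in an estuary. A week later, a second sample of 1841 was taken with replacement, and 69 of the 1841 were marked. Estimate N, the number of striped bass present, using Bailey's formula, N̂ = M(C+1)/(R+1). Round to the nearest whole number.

N ≈ 4210

N̂ = 160·(1841+1)/(69+1) = 160·1842/70 = 294720/70 ≈ 4210.3 → 4210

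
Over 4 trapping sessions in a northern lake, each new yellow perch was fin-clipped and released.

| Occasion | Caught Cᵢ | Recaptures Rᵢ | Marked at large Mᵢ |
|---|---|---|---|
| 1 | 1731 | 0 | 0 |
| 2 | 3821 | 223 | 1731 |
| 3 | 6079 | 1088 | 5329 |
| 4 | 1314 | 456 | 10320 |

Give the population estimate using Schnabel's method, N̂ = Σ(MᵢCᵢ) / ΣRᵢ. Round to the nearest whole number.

N ≈ 29,751

Σ MᵢCᵢ = 0·1731 + 1731·3821 + 5329·6079 + 10320·1314 = 0 + 6614151 + 32394991 + 13560480 = 52569622
Σ Rᵢ = 0 + 223 + 1088 + 456 = 1767
N̂ = 52569622 / 1767 ≈ 29750.8 → 29751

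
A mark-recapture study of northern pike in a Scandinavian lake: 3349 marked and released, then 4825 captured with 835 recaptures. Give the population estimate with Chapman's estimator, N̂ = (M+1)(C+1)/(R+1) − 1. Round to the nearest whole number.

N ≈ 19,338

N̂ = (3349+1)(4825+1)/(835+1) − 1 = 3350·4826/836 − 1
= 16167100/836 − 1 ≈ 19338.6 − 1 ≈ 19337.6 → 19338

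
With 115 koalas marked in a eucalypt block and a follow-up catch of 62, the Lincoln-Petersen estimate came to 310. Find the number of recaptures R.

From N = M·C/R: R = M·C / N = 115·62 / 310 = 7130 / 310 = 23.

R = 23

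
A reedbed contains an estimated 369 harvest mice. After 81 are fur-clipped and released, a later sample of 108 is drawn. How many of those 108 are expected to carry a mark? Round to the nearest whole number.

Expected recaptures E[R] = M·C / N.
E[R] = 81 × 108 / 369 = 8748 / 369 ≈ 23.7 → 24

expected recaptures ≈ 24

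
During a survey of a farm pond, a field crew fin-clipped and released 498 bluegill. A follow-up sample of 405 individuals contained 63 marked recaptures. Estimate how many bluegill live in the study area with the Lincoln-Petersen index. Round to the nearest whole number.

If marked individuals mix randomly, R/C ≈ M/N, giving N ≈ M·C/R.
N = (498 × 405) / 63 = 201690 / 63 ≈ 3201.4 → 3201

N ≈ 3201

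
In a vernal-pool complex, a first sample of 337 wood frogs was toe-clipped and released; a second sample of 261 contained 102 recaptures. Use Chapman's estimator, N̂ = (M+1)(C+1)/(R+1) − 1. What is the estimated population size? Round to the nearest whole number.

N ≈ 859

N̂ = (337+1)(261+1)/(102+1) − 1 = 338·262/103 − 1
= 88556/103 − 1 ≈ 859.8 − 1 ≈ 858.8 → 859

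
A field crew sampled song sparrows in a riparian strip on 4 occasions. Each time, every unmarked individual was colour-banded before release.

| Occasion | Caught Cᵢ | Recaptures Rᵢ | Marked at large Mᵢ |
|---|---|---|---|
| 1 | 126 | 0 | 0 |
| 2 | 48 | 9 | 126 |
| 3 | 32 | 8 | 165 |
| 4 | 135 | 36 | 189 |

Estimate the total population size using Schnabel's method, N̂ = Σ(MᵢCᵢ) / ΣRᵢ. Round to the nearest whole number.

Σ MᵢCᵢ = 0·126 + 126·48 + 165·32 + 189·135 = 0 + 6048 + 5280 + 25515 = 36843
Σ Rᵢ = 0 + 9 + 8 + 36 = 53
N̂ = 36843 / 53 ≈ 695.2 → 695

N ≈ 695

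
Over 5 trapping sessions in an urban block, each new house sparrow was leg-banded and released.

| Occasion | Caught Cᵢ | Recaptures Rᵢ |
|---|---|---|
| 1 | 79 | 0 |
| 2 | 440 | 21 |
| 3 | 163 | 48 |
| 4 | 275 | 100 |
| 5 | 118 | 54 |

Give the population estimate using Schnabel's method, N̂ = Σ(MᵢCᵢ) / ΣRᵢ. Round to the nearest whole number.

N ≈ 1693

Marked at large before each occasion: Mᵢ = Σⱼ<ᵢ (Cⱼ − Rⱼ) → M1=0, M2=79, M3=498, M4=613, M5=788
Σ MᵢCᵢ = 0·79 + 79·440 + 498·163 + 613·275 + 788·118 = 0 + 34760 + 81174 + 168575 + 92984 = 377493
Σ Rᵢ = 0 + 21 + 48 + 100 + 54 = 223
N̂ = 377493 / 223 ≈ 1692.8 → 1693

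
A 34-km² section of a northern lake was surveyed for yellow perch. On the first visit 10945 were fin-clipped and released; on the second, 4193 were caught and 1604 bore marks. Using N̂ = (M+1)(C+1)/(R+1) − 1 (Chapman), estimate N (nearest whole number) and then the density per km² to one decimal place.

density ≈ 841.2 yellow perch per km²

N̂ = 10946·4194/1605 − 1 = 45907524/1605 − 1 ≈ 28601.8 → 28602
Density = N̂ / area = 28602 / 34 ≈ 841.24 → 841.2 per km²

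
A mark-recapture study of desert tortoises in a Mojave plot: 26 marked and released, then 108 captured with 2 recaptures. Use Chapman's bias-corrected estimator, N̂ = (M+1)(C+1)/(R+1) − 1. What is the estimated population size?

N̂ = (26+1)(108+1)/(2+1) − 1 = 27·109/3 − 1
= 2943/3 − 1 = 981 − 1 = 980

N = 980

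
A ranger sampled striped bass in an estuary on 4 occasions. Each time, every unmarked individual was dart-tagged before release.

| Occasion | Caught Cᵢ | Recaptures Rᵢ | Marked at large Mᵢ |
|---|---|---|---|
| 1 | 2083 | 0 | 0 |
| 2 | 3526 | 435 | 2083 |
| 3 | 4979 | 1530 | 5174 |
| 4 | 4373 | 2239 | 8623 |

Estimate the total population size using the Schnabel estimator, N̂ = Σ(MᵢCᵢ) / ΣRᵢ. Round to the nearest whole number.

Σ MᵢCᵢ = 0·2083 + 2083·3526 + 5174·4979 + 8623·4373 = 0 + 7344658 + 25761346 + 37708379 = 70814383
Σ Rᵢ = 0 + 435 + 1530 + 2239 = 4204
N̂ = 70814383 / 4204 ≈ 16844.5 → 16845

N ≈ 16,845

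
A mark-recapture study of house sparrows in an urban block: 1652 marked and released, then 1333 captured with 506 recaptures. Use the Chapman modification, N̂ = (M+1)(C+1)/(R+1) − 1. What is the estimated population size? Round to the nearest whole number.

N ≈ 4348

N̂ = (1652+1)(1333+1)/(506+1) − 1 = 1653·1334/507 − 1
= 2205102/507 − 1 ≈ 4349.3 − 1 ≈ 4348.3 → 4348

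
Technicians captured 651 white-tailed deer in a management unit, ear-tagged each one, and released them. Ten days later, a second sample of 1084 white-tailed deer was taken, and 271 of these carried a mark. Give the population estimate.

The marked fraction in the recapture sample should equal the marked fraction in the population: 271/1084 = 651/N.
N = (651 × 1084) / 271 = 705684 / 271 = 2604

N = 2604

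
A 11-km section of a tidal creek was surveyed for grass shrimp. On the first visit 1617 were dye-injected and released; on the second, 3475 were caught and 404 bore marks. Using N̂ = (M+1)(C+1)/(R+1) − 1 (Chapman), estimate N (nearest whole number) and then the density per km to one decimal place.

density ≈ 1262.4 grass shrimp per km

N̂ = 1618·3476/405 − 1 = 5624168/405 − 1 ≈ 13885.8 → 13886
Density = N̂ / area = 13886 / 11 ≈ 1262.36 → 1262.4 per km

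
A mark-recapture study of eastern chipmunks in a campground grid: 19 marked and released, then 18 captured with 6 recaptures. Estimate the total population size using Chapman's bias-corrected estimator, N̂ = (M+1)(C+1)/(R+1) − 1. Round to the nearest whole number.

N ≈ 53

N̂ = (19+1)(18+1)/(6+1) − 1 = 20·19/7 − 1
= 380/7 − 1 ≈ 54.3 − 1 ≈ 53.3 → 53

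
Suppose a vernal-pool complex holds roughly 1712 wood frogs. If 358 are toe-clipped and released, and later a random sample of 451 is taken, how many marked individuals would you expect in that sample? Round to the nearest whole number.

expected recaptures ≈ 94

The marked fraction of the population is 358/1712, so in a sample of 451 expect C·(M/N) marked.
E[R] = 358 × 451 / 1712 = 161458 / 1712 ≈ 94.3 → 94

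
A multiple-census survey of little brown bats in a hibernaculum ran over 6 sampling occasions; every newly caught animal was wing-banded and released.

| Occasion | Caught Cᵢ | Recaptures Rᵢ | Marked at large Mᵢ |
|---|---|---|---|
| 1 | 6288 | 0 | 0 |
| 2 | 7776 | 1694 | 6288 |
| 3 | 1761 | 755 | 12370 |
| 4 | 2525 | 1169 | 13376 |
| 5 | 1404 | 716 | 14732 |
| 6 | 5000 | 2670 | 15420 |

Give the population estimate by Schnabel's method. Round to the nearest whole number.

Σ MᵢCᵢ = 0·6288 + 6288·7776 + 12370·1761 + 13376·2525 + 14732·1404 + 15420·5000 = 0 + 48895488 + 21783570 + 33774400 + 20683728 + 77100000 = 202237186
Σ Rᵢ = 0 + 1694 + 755 + 1169 + 716 + 2670 = 7004
N̂ = 202237186 / 7004 ≈ 28874.5 → 28875

N ≈ 28,875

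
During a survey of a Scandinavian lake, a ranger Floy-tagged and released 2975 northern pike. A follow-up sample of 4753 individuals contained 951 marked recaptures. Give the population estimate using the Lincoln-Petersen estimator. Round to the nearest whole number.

N = (2975 × 4753) / 951 = 14140175 / 951 ≈ 14868.7 → 14869

N ≈ 14,869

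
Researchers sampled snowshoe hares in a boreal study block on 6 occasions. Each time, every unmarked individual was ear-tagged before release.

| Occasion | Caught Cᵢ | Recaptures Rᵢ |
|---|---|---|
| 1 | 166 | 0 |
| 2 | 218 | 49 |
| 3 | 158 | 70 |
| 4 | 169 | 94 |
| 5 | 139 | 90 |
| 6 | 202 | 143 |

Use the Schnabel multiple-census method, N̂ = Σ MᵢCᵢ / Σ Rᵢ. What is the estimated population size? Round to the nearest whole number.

N ≈ 763

Marked at large before each occasion: Mᵢ = Σⱼ<ᵢ (Cⱼ − Rⱼ) → M1=0, M2=166, M3=335, M4=423, M5=498, M6=547
Σ MᵢCᵢ = 0·166 + 166·218 + 335·158 + 423·169 + 498·139 + 547·202 = 0 + 36188 + 52930 + 71487 + 69222 + 110494 = 340321
Σ Rᵢ = 0 + 49 + 70 + 94 + 90 + 143 = 446
N̂ = 340321 / 446 ≈ 763.1 → 763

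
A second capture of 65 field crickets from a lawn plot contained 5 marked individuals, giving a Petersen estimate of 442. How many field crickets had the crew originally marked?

From N = M·C/R: M = N·R / C = 442·5 / 65 = 2210 / 65 = 34.

M = 34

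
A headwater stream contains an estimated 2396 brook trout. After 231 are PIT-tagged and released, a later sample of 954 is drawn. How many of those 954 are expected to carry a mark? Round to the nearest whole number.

The marked fraction of the population is 231/2396, so in a sample of 954 expect C·(M/N) marked.
E[R] = 231 × 954 / 2396 = 220374 / 2396 ≈ 92.0 → 92

expected recaptures ≈ 92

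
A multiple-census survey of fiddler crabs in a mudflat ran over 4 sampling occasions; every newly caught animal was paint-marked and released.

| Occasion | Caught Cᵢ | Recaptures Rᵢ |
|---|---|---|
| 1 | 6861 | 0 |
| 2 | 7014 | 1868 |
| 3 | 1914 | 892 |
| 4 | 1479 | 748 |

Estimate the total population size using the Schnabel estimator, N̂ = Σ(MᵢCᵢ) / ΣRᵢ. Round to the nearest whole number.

Marked at large before each occasion: Mᵢ = Σⱼ<ᵢ (Cⱼ − Rⱼ) → M1=0, M2=6861, M3=12007, M4=13029
Σ MᵢCᵢ = 0·6861 + 6861·7014 + 12007·1914 + 13029·1479 = 0 + 48123054 + 22981398 + 19269891 = 90374343
Σ Rᵢ = 0 + 1868 + 892 + 748 = 3508
N̂ = 90374343 / 3508 ≈ 25762.4 → 25762

N ≈ 25,762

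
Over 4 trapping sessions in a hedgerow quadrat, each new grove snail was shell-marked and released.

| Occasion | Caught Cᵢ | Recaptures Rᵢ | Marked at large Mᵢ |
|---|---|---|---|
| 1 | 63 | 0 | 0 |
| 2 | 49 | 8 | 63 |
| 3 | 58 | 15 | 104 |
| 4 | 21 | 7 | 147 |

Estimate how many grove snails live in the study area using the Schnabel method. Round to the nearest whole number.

N ≈ 407

Σ MᵢCᵢ = 0·63 + 63·49 + 104·58 + 147·21 = 0 + 3087 + 6032 + 3087 = 12206
Σ Rᵢ = 0 + 8 + 15 + 7 = 30
N̂ = 12206 / 30 ≈ 406.9 → 407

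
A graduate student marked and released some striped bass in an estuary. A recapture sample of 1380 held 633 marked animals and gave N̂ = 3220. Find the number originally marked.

M = 1477

From N = M·C/R: M = N·R / C = 3220·633 / 1380 = 2038260 / 1380 = 1477.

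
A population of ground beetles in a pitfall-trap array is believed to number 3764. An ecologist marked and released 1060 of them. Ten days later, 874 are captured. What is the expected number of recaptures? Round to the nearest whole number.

expected recaptures ≈ 246

Expected recaptures E[R] = M·C / N.
E[R] = 1060 × 874 / 3764 = 926440 / 3764 ≈ 246.1 → 246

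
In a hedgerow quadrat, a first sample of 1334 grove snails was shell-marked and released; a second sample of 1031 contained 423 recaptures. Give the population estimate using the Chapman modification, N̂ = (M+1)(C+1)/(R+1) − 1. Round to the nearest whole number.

N ≈ 3248

N̂ = (1334+1)(1031+1)/(423+1) − 1 = 1335·1032/424 − 1
= 1377720/424 − 1 ≈ 3249.3 − 1 ≈ 3248.3 → 3248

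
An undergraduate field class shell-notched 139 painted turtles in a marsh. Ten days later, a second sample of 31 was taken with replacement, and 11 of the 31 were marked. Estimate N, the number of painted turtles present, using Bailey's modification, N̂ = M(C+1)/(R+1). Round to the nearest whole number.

N ≈ 371

N̂ = 139·(31+1)/(11+1) = 139·32/12 = 4448/12 ≈ 370.7 → 371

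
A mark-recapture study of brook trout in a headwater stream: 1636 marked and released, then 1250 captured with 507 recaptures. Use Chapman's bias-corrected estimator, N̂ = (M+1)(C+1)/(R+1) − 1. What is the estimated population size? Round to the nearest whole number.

N ≈ 4030

N̂ = (1636+1)(1250+1)/(507+1) − 1 = 1637·1251/508 − 1
= 2047887/508 − 1 ≈ 4031.3 − 1 ≈ 4030.3 → 4030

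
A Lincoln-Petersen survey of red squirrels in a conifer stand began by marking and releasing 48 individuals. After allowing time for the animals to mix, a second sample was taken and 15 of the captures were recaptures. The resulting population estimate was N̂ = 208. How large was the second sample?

From N = M·C/R: C = N·R / M = 208·15 / 48 = 3120 / 48 = 65.

C = 65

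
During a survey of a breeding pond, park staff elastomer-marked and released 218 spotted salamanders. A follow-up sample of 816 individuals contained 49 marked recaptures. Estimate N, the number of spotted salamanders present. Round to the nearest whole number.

N ≈ 3630

The marked fraction in the recapture sample should equal the marked fraction in the population: 49/816 = 218/N.
N = (218 × 816) / 49 = 177888 / 49 ≈ 3630.4 → 3630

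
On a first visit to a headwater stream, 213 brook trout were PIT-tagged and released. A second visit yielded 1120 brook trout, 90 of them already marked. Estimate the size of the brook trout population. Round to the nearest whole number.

Lincoln-Petersen assumes M/N = R/C, so N = M·C / R.
N = (213 × 1120) / 90 = 238560 / 90 ≈ 2650.7 → 2651

N ≈ 2651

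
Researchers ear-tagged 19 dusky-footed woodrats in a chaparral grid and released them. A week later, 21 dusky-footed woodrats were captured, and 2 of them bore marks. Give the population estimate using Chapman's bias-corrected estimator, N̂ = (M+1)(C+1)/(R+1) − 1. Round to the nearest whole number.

N ≈ 146

N̂ = (19+1)(21+1)/(2+1) − 1 = 20·22/3 − 1
= 440/3 − 1 ≈ 146.7 − 1 ≈ 145.7 → 146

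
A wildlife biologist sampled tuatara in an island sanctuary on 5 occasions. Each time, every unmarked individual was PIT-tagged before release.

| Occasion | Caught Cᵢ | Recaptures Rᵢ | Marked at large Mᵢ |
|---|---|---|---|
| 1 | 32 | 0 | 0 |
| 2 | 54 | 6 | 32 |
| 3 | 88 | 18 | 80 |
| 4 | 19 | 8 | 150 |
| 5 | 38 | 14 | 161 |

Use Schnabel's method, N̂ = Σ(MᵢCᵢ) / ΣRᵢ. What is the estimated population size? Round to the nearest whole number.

Σ MᵢCᵢ = 0·32 + 32·54 + 80·88 + 150·19 + 161·38 = 0 + 1728 + 7040 + 2850 + 6118 = 17736
Σ Rᵢ = 0 + 6 + 18 + 8 + 14 = 46
N̂ = 17736 / 46 ≈ 385.6 → 386

N ≈ 386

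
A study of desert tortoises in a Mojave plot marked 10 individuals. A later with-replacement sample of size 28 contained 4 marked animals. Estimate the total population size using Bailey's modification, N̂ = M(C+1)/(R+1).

N = 58

N̂ = 10·(28+1)/(4+1) = 10·29/5 = 290/5 = 58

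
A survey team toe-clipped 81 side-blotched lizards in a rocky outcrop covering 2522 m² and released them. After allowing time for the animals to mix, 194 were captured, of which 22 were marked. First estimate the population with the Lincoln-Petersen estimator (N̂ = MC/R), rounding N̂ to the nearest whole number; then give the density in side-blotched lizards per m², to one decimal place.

density ≈ 0.3 side-blotched lizards per m²

N̂ = 81·194/22 = 15714/22 ≈ 714.3 → 714
Density = N̂ / area = 714 / 2522 ≈ 0.28 → 0.3 per m²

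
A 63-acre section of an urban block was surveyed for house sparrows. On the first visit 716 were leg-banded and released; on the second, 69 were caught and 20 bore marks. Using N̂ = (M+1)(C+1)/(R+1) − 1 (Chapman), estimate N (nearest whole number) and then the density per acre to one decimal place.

density ≈ 37.9 house sparrows per acre

N̂ = 717·70/21 − 1 = 50190/21 − 1 = 2389
Density = N̂ / area = 2389 / 63 ≈ 37.92 → 37.9 per acre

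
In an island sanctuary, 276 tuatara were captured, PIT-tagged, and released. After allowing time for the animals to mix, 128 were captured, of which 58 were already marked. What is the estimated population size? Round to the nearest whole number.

Lincoln-Petersen assumes M/N = R/C, so N = M·C / R.
N = (276 × 128) / 58 = 35328 / 58 ≈ 609.1 → 609

N ≈ 609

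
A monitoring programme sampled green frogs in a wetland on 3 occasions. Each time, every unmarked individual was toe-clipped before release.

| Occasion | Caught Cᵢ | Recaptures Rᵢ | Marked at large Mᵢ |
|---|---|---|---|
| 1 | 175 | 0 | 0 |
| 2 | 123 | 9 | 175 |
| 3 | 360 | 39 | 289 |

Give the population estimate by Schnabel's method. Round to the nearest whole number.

Σ MᵢCᵢ = 0·175 + 175·123 + 289·360 = 0 + 21525 + 104040 = 125565
Σ Rᵢ = 0 + 9 + 39 = 48
N̂ = 125565 / 48 ≈ 2615.9 → 2616

N ≈ 2616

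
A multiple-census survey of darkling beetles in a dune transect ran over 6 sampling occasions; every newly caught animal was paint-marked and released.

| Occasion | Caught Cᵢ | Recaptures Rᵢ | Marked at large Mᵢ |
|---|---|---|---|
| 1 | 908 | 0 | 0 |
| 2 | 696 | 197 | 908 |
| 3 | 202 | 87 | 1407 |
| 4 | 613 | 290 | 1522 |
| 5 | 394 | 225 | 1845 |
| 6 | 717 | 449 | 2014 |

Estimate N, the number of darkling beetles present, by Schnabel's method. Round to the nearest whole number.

N ≈ 3221

Σ MᵢCᵢ = 0·908 + 908·696 + 1407·202 + 1522·613 + 1845·394 + 2014·717 = 0 + 631968 + 284214 + 932986 + 726930 + 1444038 = 4020136
Σ Rᵢ = 0 + 197 + 87 + 290 + 225 + 449 = 1248
N̂ = 4020136 / 1248 ≈ 3221.3 → 3221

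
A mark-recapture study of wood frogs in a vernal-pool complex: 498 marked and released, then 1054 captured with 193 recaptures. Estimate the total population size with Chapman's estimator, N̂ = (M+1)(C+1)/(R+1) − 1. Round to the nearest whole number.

N ≈ 2713

N̂ = (498+1)(1054+1)/(193+1) − 1 = 499·1055/194 − 1
= 526445/194 − 1 ≈ 2713.6 − 1 ≈ 2712.6 → 2713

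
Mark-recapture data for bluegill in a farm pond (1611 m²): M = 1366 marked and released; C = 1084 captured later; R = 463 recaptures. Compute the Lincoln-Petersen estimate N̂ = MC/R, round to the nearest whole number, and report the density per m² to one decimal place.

density ≈ 2.0 bluegill per m²

N̂ = 1366·1084/463 = 1480744/463 ≈ 3198.2 → 3198
Density = N̂ / area = 3198 / 1611 ≈ 1.99 → 2.0 per m²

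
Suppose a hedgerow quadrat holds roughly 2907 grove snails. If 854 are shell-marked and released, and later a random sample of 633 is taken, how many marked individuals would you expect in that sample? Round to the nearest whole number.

expected recaptures ≈ 186

The marked fraction of the population is 854/2907, so in a sample of 633 expect C·(M/N) marked.
E[R] = 854 × 633 / 2907 = 540582 / 2907 ≈ 186.0 → 186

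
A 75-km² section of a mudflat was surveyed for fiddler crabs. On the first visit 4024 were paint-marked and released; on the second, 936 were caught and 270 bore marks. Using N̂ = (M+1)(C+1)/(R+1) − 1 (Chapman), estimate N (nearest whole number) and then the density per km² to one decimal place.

N̂ = 4025·937/271 − 1 = 3771425/271 − 1 ≈ 13915.7 → 13916
Density = N̂ / area = 13916 / 75 ≈ 185.547 → 185.5 per km²

density ≈ 185.5 fiddler crabs per km²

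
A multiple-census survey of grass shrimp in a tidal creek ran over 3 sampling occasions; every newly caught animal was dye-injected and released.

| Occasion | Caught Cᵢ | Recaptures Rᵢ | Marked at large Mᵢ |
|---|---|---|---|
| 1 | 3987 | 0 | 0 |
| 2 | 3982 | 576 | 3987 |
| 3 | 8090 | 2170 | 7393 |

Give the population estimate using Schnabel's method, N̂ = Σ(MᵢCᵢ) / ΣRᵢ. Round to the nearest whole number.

N ≈ 27,562

Σ MᵢCᵢ = 0·3987 + 3987·3982 + 7393·8090 = 0 + 15876234 + 59809370 = 75685604
Σ Rᵢ = 0 + 576 + 2170 = 2746
N̂ = 75685604 / 2746 ≈ 27562.1 → 27562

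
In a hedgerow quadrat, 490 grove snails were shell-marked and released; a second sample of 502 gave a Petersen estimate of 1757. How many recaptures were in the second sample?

R = 140

From N = M·C/R: R = M·C / N = 490·502 / 1757 = 245980 / 1757 = 140.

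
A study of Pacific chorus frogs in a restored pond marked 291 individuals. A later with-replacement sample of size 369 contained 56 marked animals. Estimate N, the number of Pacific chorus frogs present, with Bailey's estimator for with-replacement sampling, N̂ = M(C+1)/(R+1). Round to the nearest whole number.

N̂ = 291·(369+1)/(56+1) = 291·370/57 = 107670/57 ≈ 1888.9 → 1889

N ≈ 1889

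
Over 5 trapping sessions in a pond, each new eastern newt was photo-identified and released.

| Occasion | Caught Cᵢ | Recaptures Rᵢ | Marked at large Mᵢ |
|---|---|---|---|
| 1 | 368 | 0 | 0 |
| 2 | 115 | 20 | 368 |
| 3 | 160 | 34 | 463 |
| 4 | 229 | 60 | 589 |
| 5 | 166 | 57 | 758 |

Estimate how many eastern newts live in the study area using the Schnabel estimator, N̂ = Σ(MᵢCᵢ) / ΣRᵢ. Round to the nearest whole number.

N ≈ 2205

Σ MᵢCᵢ = 0·368 + 368·115 + 463·160 + 589·229 + 758·166 = 0 + 42320 + 74080 + 134881 + 125828 = 377109
Σ Rᵢ = 0 + 20 + 34 + 60 + 57 = 171
N̂ = 377109 / 171 ≈ 2205.3 → 2205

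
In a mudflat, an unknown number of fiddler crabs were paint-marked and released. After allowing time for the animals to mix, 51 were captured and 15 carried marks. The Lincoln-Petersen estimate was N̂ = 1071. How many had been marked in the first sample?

M = 315

From N = M·C/R: M = N·R / C = 1071·15 / 51 = 16065 / 51 = 315.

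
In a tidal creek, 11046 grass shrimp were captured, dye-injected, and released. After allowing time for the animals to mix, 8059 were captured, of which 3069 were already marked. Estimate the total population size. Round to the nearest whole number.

N = (11046 × 8059) / 3069 = 89019714 / 3069 ≈ 29006.1 → 29006

N ≈ 29,006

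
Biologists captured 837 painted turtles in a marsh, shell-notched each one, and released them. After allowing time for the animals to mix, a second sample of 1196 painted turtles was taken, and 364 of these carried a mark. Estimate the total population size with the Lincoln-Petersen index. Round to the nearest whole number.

If marked individuals mix randomly, R/C ≈ M/N, giving N ≈ M·C/R.
N = (837 × 1196) / 364 = 1001052 / 364 ≈ 2750.1 → 2750

N ≈ 2750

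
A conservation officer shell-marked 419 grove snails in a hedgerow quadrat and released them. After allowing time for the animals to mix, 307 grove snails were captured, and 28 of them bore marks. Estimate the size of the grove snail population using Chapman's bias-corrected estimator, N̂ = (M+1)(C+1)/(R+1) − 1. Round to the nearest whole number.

N ≈ 4460

N̂ = (419+1)(307+1)/(28+1) − 1 = 420·308/29 − 1
= 129360/29 − 1 ≈ 4460.7 − 1 ≈ 4459.7 → 4460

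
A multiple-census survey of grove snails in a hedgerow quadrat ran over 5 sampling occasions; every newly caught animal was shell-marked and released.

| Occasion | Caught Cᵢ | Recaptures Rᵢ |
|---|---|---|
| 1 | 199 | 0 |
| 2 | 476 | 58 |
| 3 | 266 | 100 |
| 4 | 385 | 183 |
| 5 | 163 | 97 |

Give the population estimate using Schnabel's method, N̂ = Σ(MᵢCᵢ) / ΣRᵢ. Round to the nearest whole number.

N ≈ 1646

Marked at large before each occasion: Mᵢ = Σⱼ<ᵢ (Cⱼ − Rⱼ) → M1=0, M2=199, M3=617, M4=783, M5=985
Σ MᵢCᵢ = 0·199 + 199·476 + 617·266 + 783·385 + 985·163 = 0 + 94724 + 164122 + 301455 + 160555 = 720856
Σ Rᵢ = 0 + 58 + 100 + 183 + 97 = 438
N̂ = 720856 / 438 ≈ 1645.8 → 1646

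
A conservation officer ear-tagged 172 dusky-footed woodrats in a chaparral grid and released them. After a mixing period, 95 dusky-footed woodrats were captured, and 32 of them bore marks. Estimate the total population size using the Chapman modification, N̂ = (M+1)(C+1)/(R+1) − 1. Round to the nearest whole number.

N ≈ 502

N̂ = (172+1)(95+1)/(32+1) − 1 = 173·96/33 − 1
= 16608/33 − 1 ≈ 503.3 − 1 ≈ 502.3 → 502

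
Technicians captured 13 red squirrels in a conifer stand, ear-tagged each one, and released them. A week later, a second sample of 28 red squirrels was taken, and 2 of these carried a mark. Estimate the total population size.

If marked individuals mix randomly, R/C ≈ M/N, giving N ≈ M·C/R.
N = (13 × 28) / 2 = 364 / 2 = 182

N = 182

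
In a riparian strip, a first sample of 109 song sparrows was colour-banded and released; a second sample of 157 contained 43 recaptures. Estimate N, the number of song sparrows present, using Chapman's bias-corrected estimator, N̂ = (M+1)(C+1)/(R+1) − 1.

N = 394

N̂ = (109+1)(157+1)/(43+1) − 1 = 110·158/44 − 1
= 17380/44 − 1 = 395 − 1 = 394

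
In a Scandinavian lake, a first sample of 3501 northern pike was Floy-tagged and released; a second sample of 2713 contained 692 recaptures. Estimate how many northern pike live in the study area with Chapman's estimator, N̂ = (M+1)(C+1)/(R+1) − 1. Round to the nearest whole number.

N̂ = (3501+1)(2713+1)/(692+1) − 1 = 3502·2714/693 − 1
= 9504428/693 − 1 ≈ 13714.9 − 1 ≈ 13713.9 → 13714

N ≈ 13,714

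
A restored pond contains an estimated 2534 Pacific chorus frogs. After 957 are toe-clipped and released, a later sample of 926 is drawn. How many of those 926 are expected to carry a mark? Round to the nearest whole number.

expected recaptures ≈ 350

The marked fraction of the population is 957/2534, so in a sample of 926 expect C·(M/N) marked.
E[R] = 957 × 926 / 2534 = 886182 / 2534 ≈ 349.7 → 350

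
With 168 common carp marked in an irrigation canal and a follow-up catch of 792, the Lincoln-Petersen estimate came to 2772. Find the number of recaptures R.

From N = M·C/R: R = M·C / N = 168·792 / 2772 = 133056 / 2772 = 48.

R = 48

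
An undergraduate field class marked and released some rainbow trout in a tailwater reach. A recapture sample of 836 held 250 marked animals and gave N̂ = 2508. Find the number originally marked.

M = 750

From N = M·C/R: M = N·R / C = 2508·250 / 836 = 627000 / 836 = 750.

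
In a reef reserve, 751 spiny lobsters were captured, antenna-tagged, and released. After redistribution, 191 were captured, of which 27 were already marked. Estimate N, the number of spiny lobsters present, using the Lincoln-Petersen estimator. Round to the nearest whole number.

The marked fraction in the recapture sample should equal the marked fraction in the population: 27/191 = 751/N.
N = (751 × 191) / 27 = 143441 / 27 ≈ 5312.6 → 5313

N ≈ 5313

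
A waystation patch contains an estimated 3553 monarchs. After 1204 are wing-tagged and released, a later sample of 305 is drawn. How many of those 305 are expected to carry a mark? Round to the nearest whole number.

expected recaptures ≈ 103

The marked fraction of the population is 1204/3553, so in a sample of 305 expect C·(M/N) marked.
E[R] = 1204 × 305 / 3553 = 367220 / 3553 ≈ 103.4 → 103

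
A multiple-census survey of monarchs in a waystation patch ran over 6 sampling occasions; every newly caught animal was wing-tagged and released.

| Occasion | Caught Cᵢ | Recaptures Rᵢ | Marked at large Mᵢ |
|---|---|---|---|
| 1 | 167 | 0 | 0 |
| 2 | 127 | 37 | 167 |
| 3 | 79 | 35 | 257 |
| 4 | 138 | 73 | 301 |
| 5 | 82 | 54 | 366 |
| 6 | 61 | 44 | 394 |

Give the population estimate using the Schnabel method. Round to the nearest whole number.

Σ MᵢCᵢ = 0·167 + 167·127 + 257·79 + 301·138 + 366·82 + 394·61 = 0 + 21209 + 20303 + 41538 + 30012 + 24034 = 137096
Σ Rᵢ = 0 + 37 + 35 + 73 + 54 + 44 = 243
N̂ = 137096 / 243 ≈ 564.2 → 564

N ≈ 564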